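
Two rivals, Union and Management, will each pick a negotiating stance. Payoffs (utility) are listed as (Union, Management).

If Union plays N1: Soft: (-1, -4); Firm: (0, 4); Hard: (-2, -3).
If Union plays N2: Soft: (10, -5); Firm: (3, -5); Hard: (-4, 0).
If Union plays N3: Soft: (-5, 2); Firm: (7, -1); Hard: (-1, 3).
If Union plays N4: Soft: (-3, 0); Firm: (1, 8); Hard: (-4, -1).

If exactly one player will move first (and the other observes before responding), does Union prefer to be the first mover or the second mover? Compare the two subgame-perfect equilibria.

first

If Union leads: Management's best replies are N1→Firm, N2→Hard, N3→Hard, N4→Firm; Union's induced payoffs 0, -4, -1, 1; outcome (N4, Firm), payoffs (1, 8).
If Management leads: Union's best replies are Soft→N2, Firm→N3, Hard→N3; Management's induced payoffs -5, -1, 3; outcome (N3, Hard), payoffs (-1, 3).
Union gets 1 moving first and -1 moving second, so Union prefers to move first.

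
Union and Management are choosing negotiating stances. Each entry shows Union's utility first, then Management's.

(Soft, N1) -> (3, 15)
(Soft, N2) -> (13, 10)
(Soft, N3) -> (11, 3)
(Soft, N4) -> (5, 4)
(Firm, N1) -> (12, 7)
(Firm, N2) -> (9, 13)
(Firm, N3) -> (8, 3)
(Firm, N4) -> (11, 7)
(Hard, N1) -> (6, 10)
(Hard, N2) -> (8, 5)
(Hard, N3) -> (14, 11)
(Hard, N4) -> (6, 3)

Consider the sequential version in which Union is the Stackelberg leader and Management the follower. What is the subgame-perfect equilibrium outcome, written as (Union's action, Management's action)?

(Hard, N3)

Solve by backward induction (Union leads).
- Soft → Management plays N1 (best of 15, 10, 3, 4); Union gets 3.
- Firm → Management plays N2 (best of 7, 13, 3, 7); Union gets 9.
- Hard → Management plays N3 (best of 10, 5, 11, 3); Union gets 14.
Maximizing over 3, 9, 14, Union chooses Hard. Subgame-perfect outcome: (Hard, N3) with payoffs (14, 11).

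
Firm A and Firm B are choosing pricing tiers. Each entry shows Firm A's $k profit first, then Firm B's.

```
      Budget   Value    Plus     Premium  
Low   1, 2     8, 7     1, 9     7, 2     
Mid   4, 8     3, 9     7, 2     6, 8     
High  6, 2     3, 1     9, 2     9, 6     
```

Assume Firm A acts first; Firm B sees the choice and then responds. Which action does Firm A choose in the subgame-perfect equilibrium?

Backward induction with Firm A moving first.
- Low: BR = Plus, leader payoff 1.
- Mid: BR = Value, leader payoff 3.
- High: BR = Premium, leader payoff 9.
Firm A's induced payoffs are 1, 3, 9, so Firm A commits to High. Subgame-perfect outcome: (High, Premium) with payoffs (9, 6).

High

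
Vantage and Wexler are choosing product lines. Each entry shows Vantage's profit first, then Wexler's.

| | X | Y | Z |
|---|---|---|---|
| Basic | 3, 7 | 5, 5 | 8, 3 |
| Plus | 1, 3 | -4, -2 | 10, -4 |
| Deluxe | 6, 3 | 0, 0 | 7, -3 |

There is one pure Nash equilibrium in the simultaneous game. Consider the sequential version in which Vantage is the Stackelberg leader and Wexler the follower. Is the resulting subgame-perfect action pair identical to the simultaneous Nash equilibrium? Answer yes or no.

Work backward from Wexler's decision.
- Basic: BR = X, leader payoff 3.
- Plus: BR = X, leader payoff 1.
- Deluxe: BR = X, leader payoff 6.
Vantage's induced payoffs are 3, 1, 6, so Vantage commits to Deluxe. Subgame-perfect outcome: (Deluxe, X) with payoffs (6, 3).
Now find the simultaneous Nash equilibrium.
Vantage's best replies: X→Deluxe; Y→Basic; Z→Plus.
Wexler's best replies: Basic→X; Plus→X; Deluxe→X.
Only (Deluxe, X) has each player best-responding; Nash payoffs (6, 3).
Sequential outcome (Deluxe, X) coincides with the Nash profile (Deluxe, X).

yes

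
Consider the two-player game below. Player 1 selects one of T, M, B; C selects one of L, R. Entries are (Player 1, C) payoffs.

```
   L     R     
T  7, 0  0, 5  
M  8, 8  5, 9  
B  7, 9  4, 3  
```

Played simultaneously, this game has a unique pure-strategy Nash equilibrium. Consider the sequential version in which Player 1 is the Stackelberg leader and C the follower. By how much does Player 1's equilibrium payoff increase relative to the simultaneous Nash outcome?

2

C best-responds to each possible Player 1 move:
- T → C plays R (best of 0, 5); Player 1 gets 0.
- M → C plays R (best of 8, 9); Player 1 gets 5.
- B → C plays L (best of 9, 3); Player 1 gets 7.
Among 0, 5, 7, the best is 7 at B. Subgame-perfect outcome: (B, L) with payoffs (7, 9).
Now find the simultaneous Nash equilibrium.
Player 1's best replies: L→M; R→M.
C's best replies: T→R; M→R; B→L.
Only (M, R) has each player best-responding; Nash payoffs (5, 9).
Player 1's commitment gain: 7 − 5 = 2.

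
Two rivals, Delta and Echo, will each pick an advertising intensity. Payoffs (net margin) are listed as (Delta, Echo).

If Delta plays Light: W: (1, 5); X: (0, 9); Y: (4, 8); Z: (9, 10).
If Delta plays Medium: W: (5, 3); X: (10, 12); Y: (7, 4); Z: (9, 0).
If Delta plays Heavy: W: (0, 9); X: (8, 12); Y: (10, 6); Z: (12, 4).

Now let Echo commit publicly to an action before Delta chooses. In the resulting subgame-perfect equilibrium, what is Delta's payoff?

10

Work backward from Delta's decision.
- W → Delta plays Medium (best of 1, 5, 0); Echo gets 3.
- X → Delta plays Medium (best of 0, 10, 8); Echo gets 12.
- Y → Delta plays Heavy (best of 4, 7, 10); Echo gets 6.
- Z → Delta plays Heavy (best of 9, 9, 12); Echo gets 4.
Echo's induced payoffs are 3, 12, 6, 4, so Echo commits to X. Subgame-perfect outcome: (Medium, X) with payoffs (10, 12).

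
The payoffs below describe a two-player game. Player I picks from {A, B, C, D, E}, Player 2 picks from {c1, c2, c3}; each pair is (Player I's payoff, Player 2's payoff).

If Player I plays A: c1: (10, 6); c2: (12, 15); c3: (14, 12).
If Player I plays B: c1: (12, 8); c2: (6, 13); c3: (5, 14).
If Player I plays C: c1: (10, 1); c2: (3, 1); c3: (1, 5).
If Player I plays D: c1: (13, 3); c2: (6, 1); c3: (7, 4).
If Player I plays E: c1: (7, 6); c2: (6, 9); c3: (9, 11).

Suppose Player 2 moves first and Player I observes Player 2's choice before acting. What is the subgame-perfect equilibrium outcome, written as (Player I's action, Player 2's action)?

Solve by backward induction (Player 2 leads).
- c1: BR = D, leader payoff 3.
- c2: BR = A, leader payoff 15.
- c3: BR = A, leader payoff 12.
Player 2's induced payoffs are 3, 15, 12, so Player 2 commits to c2. Subgame-perfect outcome: (A, c2) with payoffs (12, 15).

(A, c2)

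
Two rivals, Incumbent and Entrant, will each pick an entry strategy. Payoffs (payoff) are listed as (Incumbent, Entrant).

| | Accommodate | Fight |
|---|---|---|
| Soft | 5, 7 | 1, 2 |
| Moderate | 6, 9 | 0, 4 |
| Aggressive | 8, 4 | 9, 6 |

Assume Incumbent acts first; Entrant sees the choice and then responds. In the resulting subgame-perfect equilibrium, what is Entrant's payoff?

6

Solve by backward induction (Incumbent leads).
- Soft → Entrant plays Accommodate (best of 7, 2); Incumbent gets 5.
- Moderate → Entrant plays Accommodate (best of 9, 4); Incumbent gets 6.
- Aggressive → Entrant plays Fight (best of 4, 6); Incumbent gets 9.
Maximizing over 5, 6, 9, Incumbent chooses Aggressive. Subgame-perfect outcome: (Aggressive, Fight) with payoffs (9, 6).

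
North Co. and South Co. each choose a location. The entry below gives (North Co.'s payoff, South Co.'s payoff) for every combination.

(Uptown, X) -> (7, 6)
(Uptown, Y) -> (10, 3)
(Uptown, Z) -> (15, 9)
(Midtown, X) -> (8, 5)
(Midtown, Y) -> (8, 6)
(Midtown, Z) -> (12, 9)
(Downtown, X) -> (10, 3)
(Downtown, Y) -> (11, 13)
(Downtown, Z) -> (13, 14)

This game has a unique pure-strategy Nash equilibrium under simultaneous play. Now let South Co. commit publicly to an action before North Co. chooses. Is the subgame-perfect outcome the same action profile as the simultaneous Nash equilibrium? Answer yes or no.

Backward induction with South Co. moving first.
- X → North Co. plays Downtown (best of 7, 8, 10); South Co. gets 3.
- Y → North Co. plays Downtown (best of 10, 8, 11); South Co. gets 13.
- Z → North Co. plays Uptown (best of 15, 12, 13); South Co. gets 9.
Maximizing over 3, 13, 9, South Co. chooses Y. Subgame-perfect outcome: (Downtown, Y) with payoffs (11, 13).
For the simultaneous game, intersect best replies.
North Co.'s best replies: X→Downtown; Y→Downtown; Z→Uptown.
South Co.'s best replies: Uptown→Z; Midtown→Z; Downtown→Z.
The unique mutual best reply is (Uptown, Z), giving (15, 9).
Sequential outcome (Downtown, Y) differs from the Nash profile (Uptown, Z).

no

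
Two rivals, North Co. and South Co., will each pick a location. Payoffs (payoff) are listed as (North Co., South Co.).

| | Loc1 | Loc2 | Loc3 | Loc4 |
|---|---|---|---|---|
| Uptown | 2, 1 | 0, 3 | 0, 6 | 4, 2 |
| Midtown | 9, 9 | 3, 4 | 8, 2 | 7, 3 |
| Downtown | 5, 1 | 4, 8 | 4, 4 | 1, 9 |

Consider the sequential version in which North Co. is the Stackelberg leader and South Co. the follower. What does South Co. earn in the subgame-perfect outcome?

South Co. best-responds to each possible North Co. move:
- Uptown → South Co. plays Loc3 (best of 1, 3, 6, 2); North Co. gets 0.
- Midtown → South Co. plays Loc1 (best of 9, 4, 2, 3); North Co. gets 9.
- Downtown → South Co. plays Loc4 (best of 1, 8, 4, 9); North Co. gets 1.
North Co.'s induced payoffs are 0, 9, 1, so North Co. commits to Midtown. Subgame-perfect outcome: (Midtown, Loc1) with payoffs (9, 9).

9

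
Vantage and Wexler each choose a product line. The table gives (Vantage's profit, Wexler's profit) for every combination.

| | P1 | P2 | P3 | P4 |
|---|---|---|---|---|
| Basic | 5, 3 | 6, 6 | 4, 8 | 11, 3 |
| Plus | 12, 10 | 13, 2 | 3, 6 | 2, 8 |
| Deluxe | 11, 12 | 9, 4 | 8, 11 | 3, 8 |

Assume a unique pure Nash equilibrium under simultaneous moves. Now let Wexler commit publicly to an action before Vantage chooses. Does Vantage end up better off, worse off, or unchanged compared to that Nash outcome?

worse off

Solve by backward induction (Wexler leads).
- P1: Vantage compares 5, 12, 11 and picks Plus; Wexler would get 10.
- P2: Vantage compares 6, 13, 9 and picks Plus; Wexler would get 2.
- P3: Vantage compares 4, 3, 8 and picks Deluxe; Wexler would get 11.
- P4: Vantage compares 11, 2, 3 and picks Basic; Wexler would get 3.
Wexler's induced payoffs are 10, 2, 11, 3, so Wexler commits to P3. Subgame-perfect outcome: (Deluxe, P3) with payoffs (8, 11).
For the simultaneous game, intersect best replies.
Vantage's best replies: P1→Plus; P2→Plus; P3→Deluxe; P4→Basic.
Wexler's best replies: Basic→P3; Plus→P1; Deluxe→P1.
The unique mutual best reply is (Plus, P1), giving (12, 10).
Vantage earns 8 sequentially versus 12 at the Nash outcome: worse off.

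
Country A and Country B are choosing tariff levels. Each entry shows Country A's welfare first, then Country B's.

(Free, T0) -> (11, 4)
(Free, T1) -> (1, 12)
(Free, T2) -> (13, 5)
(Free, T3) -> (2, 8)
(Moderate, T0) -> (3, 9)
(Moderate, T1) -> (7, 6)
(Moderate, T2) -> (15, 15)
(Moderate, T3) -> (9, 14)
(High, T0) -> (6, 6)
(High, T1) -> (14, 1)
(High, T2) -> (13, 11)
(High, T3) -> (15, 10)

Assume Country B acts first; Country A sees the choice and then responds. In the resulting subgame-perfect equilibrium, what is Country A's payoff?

15

Solve by backward induction (Country B leads).
- T0: BR = Free, leader payoff 4.
- T1: BR = High, leader payoff 1.
- T2: BR = Moderate, leader payoff 15.
- T3: BR = High, leader payoff 10.
Country B's induced payoffs are 4, 1, 15, 10, so Country B commits to T2. Subgame-perfect outcome: (Moderate, T2) with payoffs (15, 15).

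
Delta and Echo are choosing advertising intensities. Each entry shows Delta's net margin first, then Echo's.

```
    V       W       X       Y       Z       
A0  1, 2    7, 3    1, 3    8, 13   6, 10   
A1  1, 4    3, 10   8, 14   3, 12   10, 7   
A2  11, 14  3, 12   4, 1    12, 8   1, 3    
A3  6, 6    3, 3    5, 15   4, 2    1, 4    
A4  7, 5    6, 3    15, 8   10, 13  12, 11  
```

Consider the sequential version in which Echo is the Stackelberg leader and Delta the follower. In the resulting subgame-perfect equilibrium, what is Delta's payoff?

11

Backward induction with Echo moving first.
- V → Delta plays A2 (best of 1, 1, 11, 6, 7); Echo gets 14.
- W → Delta plays A0 (best of 7, 3, 3, 3, 6); Echo gets 3.
- X → Delta plays A4 (best of 1, 8, 4, 5, 15); Echo gets 8.
- Y → Delta plays A2 (best of 8, 3, 12, 4, 10); Echo gets 8.
- Z → Delta plays A4 (best of 6, 10, 1, 1, 12); Echo gets 11.
Echo's induced payoffs are 14, 3, 8, 8, 11, so Echo commits to V. Subgame-perfect outcome: (A2, V) with payoffs (11, 14).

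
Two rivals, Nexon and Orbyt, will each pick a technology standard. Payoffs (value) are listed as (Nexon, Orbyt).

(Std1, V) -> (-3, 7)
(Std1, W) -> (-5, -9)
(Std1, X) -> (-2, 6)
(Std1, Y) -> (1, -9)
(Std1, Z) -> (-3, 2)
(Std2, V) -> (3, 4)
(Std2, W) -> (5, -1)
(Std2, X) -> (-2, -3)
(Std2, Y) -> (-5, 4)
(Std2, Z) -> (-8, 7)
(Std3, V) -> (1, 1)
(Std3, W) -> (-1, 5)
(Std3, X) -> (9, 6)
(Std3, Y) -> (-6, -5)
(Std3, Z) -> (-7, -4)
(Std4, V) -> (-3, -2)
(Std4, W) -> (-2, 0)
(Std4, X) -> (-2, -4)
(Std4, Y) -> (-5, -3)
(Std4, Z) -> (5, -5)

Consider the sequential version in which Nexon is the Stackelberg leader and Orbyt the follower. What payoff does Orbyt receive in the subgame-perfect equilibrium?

6

Work backward from Orbyt's decision.
- Std1 → Orbyt plays V (best of 7, -9, 6, -9, 2); Nexon gets -3.
- Std2 → Orbyt plays Z (best of 4, -1, -3, 4, 7); Nexon gets -8.
- Std3 → Orbyt plays X (best of 1, 5, 6, -5, -4); Nexon gets 9.
- Std4 → Orbyt plays W (best of -2, 0, -4, -3, -5); Nexon gets -2.
Nexon's induced payoffs are -3, -8, 9, -2, so Nexon commits to Std3. Subgame-perfect outcome: (Std3, X) with payoffs (9, 6).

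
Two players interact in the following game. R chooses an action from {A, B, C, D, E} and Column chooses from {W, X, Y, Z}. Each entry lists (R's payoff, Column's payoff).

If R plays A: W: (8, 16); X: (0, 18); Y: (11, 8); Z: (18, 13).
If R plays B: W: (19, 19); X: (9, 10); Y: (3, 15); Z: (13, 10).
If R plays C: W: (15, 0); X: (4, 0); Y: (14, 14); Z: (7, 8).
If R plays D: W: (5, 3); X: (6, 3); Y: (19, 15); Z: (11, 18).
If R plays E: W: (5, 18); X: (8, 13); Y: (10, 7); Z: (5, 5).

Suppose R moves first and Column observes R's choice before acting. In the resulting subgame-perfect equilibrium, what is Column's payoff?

19

Work backward from Column's decision.
- A → Column plays X (best of 16, 18, 8, 13); R gets 0.
- B → Column plays W (best of 19, 10, 15, 10); R gets 19.
- C → Column plays Y (best of 0, 0, 14, 8); R gets 14.
- D → Column plays Z (best of 3, 3, 15, 18); R gets 11.
- E → Column plays W (best of 18, 13, 7, 5); R gets 5.
Maximizing over 0, 19, 14, 11, 5, R chooses B. Subgame-perfect outcome: (B, W) with payoffs (19, 19).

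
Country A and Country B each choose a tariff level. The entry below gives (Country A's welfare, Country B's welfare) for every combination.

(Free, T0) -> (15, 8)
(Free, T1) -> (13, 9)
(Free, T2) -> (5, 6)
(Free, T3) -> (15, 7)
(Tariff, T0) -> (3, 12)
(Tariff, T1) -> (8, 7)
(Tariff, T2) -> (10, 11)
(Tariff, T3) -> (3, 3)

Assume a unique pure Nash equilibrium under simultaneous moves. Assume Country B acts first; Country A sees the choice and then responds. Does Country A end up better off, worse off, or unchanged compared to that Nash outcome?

worse off

Work backward from Country A's decision.
- T0 → Country A plays Free (best of 15, 3); Country B gets 8.
- T1 → Country A plays Free (best of 13, 8); Country B gets 9.
- T2 → Country A plays Tariff (best of 5, 10); Country B gets 11.
- T3 → Country A plays Free (best of 15, 3); Country B gets 7.
Among 8, 9, 11, 7, the best is 11 at T2. Subgame-perfect outcome: (Tariff, T2) with payoffs (10, 11).
Under simultaneous play:
Country A's best replies: T0→Free; T1→Free; T2→Tariff; T3→Free.
Country B's best replies: Free→T1; Tariff→T0.
The unique mutual best reply is (Free, T1), giving (13, 9).
Country A earns 10 sequentially versus 13 at the Nash outcome: worse off.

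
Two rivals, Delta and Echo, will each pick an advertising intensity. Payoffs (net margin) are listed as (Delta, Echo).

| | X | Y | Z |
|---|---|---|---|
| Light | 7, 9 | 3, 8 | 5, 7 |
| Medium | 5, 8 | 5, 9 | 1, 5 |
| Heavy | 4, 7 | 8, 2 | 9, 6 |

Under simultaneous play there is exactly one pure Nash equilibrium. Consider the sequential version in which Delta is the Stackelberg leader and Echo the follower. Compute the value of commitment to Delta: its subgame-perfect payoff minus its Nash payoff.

Work backward from Echo's decision.
- Light: BR = X, leader payoff 7.
- Medium: BR = Y, leader payoff 5.
- Heavy: BR = X, leader payoff 4.
Delta's induced payoffs are 7, 5, 4, so Delta commits to Light. Subgame-perfect outcome: (Light, X) with payoffs (7, 9).
Now find the simultaneous Nash equilibrium.
Delta's best replies: X→Light; Y→Heavy; Z→Heavy.
Echo's best replies: Light→X; Medium→Y; Heavy→X.
The unique mutual best reply is (Light, X), giving (7, 9).
Delta's commitment gain: 7 − 7 = 0.

0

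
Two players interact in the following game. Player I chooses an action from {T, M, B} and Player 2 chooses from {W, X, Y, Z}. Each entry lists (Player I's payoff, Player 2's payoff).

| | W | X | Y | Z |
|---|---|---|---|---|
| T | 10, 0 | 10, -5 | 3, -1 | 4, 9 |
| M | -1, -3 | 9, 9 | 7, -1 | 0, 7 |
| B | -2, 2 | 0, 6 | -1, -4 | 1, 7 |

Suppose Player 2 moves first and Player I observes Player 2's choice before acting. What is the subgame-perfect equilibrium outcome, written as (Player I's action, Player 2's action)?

Backward induction with Player 2 moving first.
- W: Player I compares 10, -1, -2 and picks T; Player 2 would get 0.
- X: Player I compares 10, 9, 0 and picks T; Player 2 would get -5.
- Y: Player I compares 3, 7, -1 and picks M; Player 2 would get -1.
- Z: Player I compares 4, 0, 1 and picks T; Player 2 would get 9.
Among 0, -5, -1, 9, the best is 9 at Z. Subgame-perfect outcome: (T, Z) with payoffs (4, 9).

(T, Z)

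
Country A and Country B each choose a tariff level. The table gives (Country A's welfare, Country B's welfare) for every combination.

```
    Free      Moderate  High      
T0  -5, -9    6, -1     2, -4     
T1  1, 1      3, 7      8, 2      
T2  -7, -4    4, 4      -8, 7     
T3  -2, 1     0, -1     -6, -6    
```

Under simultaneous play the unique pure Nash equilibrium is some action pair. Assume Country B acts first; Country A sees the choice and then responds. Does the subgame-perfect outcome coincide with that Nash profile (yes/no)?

Solve by backward induction (Country B leads).
- Free: BR = T1, leader payoff 1.
- Moderate: BR = T0, leader payoff -1.
- High: BR = T1, leader payoff 2.
Among 1, -1, 2, the best is 2 at High. Subgame-perfect outcome: (T1, High) with payoffs (8, 2).
For the simultaneous game, intersect best replies.
Country A's best replies: Free→T1; Moderate→T0; High→T1.
Country B's best replies: T0→Moderate; T1→Moderate; T2→High; T3→Free.
Only (T0, Moderate) has each player best-responding; Nash payoffs (6, -1).
Sequential outcome (T1, High) differs from the Nash profile (T0, Moderate).

no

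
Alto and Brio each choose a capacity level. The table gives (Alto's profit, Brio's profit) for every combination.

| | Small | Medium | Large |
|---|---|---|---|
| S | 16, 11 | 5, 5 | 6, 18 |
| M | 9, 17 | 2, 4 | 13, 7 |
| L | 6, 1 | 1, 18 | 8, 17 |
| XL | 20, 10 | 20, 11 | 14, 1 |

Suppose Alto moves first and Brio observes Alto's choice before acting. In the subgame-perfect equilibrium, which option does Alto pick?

XL

Backward induction with Alto moving first.
- S → Brio plays Large (best of 11, 5, 18); Alto gets 6.
- M → Brio plays Small (best of 17, 4, 7); Alto gets 9.
- L → Brio plays Medium (best of 1, 18, 17); Alto gets 1.
- XL → Brio plays Medium (best of 10, 11, 1); Alto gets 20.
Alto's induced payoffs are 6, 9, 1, 20, so Alto commits to XL. Subgame-perfect outcome: (XL, Medium) with payoffs (20, 11).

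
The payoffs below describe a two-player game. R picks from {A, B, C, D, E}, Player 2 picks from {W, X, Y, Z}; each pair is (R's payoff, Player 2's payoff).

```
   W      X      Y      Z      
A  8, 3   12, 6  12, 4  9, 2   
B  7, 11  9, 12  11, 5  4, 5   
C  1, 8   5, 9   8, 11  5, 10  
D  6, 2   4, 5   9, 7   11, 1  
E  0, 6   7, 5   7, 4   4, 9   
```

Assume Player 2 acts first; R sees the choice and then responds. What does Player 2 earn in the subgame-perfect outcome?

6

Backward induction with Player 2 moving first.
- W → R plays A (best of 8, 7, 1, 6, 0); Player 2 gets 3.
- X → R plays A (best of 12, 9, 5, 4, 7); Player 2 gets 6.
- Y → R plays A (best of 12, 11, 8, 9, 7); Player 2 gets 4.
- Z → R plays D (best of 9, 4, 5, 11, 4); Player 2 gets 1.
Player 2's induced payoffs are 3, 6, 4, 1, so Player 2 commits to X. Subgame-perfect outcome: (A, X) with payoffs (12, 6).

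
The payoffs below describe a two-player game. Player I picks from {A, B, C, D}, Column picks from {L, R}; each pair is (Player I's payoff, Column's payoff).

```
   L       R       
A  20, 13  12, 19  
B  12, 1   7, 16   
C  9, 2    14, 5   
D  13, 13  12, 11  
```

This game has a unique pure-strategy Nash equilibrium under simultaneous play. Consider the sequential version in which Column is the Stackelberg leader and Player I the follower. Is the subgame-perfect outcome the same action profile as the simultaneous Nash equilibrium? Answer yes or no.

no

Solve by backward induction (Column leads).
- L: BR = A, leader payoff 13.
- R: BR = C, leader payoff 5.
Among 13, 5, the best is 13 at L. Subgame-perfect outcome: (A, L) with payoffs (20, 13).
Under simultaneous play:
Player I's best replies: L→A; R→C.
Column's best replies: A→R; B→R; C→R; D→L.
The unique mutual best reply is (C, R), giving (14, 5).
Sequential outcome (A, L) differs from the Nash profile (C, R).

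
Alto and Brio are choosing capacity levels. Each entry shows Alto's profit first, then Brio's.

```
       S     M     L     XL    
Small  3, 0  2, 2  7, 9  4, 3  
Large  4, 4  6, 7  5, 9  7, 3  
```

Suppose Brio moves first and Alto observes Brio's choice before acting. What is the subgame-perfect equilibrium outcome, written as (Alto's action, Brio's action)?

Backward induction with Brio moving first.
- S → Alto plays Large (best of 3, 4); Brio gets 4.
- M → Alto plays Large (best of 2, 6); Brio gets 7.
- L → Alto plays Small (best of 7, 5); Brio gets 9.
- XL → Alto plays Large (best of 4, 7); Brio gets 3.
Among 4, 7, 9, 3, the best is 9 at L. Subgame-perfect outcome: (Small, L) with payoffs (7, 9).

(Small, L)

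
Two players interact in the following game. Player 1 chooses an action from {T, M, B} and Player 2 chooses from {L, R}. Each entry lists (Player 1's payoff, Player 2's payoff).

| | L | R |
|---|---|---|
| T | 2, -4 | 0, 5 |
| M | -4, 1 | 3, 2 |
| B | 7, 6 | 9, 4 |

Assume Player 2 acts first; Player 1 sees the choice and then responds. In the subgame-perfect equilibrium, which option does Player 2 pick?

L

Backward induction with Player 2 moving first.
- L: BR = B, leader payoff 6.
- R: BR = B, leader payoff 4.
Among 6, 4, the best is 6 at L. Subgame-perfect outcome: (B, L) with payoffs (7, 6).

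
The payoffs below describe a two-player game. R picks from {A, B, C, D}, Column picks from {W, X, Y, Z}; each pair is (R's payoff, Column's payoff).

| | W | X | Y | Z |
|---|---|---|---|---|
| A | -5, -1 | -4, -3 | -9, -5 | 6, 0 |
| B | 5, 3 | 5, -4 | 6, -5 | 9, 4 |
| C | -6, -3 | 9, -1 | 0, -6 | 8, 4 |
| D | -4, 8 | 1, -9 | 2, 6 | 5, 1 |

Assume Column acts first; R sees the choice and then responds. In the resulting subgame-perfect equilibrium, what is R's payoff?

9

R best-responds to each possible Column move:
- W: BR = B, leader payoff 3.
- X: BR = C, leader payoff -1.
- Y: BR = B, leader payoff -5.
- Z: BR = B, leader payoff 4.
Maximizing over 3, -1, -5, 4, Column chooses Z. Subgame-perfect outcome: (B, Z) with payoffs (9, 4).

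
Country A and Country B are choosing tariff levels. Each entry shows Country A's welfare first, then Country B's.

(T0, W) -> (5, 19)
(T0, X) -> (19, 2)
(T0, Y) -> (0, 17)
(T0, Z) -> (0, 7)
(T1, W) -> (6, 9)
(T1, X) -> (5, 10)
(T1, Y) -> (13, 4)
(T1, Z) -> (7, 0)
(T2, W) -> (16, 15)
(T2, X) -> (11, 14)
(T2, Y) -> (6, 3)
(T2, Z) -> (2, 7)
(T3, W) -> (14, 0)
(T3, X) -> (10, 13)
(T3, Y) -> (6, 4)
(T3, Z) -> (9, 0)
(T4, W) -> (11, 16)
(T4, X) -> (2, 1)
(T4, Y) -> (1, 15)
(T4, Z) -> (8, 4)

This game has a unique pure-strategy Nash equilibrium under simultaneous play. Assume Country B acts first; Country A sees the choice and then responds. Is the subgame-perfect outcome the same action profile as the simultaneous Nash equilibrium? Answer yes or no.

Backward induction with Country B moving first.
- W: Country A compares 5, 6, 16, 14, 11 and picks T2; Country B would get 15.
- X: Country A compares 19, 5, 11, 10, 2 and picks T0; Country B would get 2.
- Y: Country A compares 0, 13, 6, 6, 1 and picks T1; Country B would get 4.
- Z: Country A compares 0, 7, 2, 9, 8 and picks T3; Country B would get 0.
Maximizing over 15, 2, 4, 0, Country B chooses W. Subgame-perfect outcome: (T2, W) with payoffs (16, 15).
Now find the simultaneous Nash equilibrium.
Country A's best replies: W→T2; X→T0; Y→T1; Z→T3.
Country B's best replies: T0→W; T1→X; T2→W; T3→X; T4→W.
The unique mutual best reply is (T2, W), giving (16, 15).
Sequential outcome (T2, W) coincides with the Nash profile (T2, W).

yes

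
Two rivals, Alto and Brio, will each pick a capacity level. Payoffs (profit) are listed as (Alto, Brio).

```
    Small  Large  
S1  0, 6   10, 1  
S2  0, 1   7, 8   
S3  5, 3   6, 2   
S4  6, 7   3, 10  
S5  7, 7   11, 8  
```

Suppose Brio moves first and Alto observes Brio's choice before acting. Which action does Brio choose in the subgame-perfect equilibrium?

Alto best-responds to each possible Brio move:
- Small → Alto plays S5 (best of 0, 0, 5, 6, 7); Brio gets 7.
- Large → Alto plays S5 (best of 10, 7, 6, 3, 11); Brio gets 8.
Maximizing over 7, 8, Brio chooses Large. Subgame-perfect outcome: (S5, Large) with payoffs (11, 8).

Large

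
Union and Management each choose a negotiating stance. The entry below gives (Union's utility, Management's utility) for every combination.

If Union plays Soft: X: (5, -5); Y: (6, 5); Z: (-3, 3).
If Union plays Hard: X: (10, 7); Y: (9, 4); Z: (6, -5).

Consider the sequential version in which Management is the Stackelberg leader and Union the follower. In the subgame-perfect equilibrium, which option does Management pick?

X

Backward induction with Management moving first.
- X: Union compares 5, 10 and picks Hard; Management would get 7.
- Y: Union compares 6, 9 and picks Hard; Management would get 4.
- Z: Union compares -3, 6 and picks Hard; Management would get -5.
Among 7, 4, -5, the best is 7 at X. Subgame-perfect outcome: (Hard, X) with payoffs (10, 7).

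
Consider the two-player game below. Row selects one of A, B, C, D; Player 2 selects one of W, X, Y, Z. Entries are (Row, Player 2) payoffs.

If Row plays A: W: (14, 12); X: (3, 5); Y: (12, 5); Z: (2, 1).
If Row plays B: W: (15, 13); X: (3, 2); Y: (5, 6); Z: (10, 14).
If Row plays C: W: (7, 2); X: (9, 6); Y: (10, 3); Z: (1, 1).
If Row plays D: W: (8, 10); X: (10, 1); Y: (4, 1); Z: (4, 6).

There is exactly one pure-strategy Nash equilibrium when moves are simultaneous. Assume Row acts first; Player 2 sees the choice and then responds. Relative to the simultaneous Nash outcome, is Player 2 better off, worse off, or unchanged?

worse off

Player 2 best-responds to each possible Row move:
- A: BR = W, leader payoff 14.
- B: BR = Z, leader payoff 10.
- C: BR = X, leader payoff 9.
- D: BR = W, leader payoff 8.
Among 14, 10, 9, 8, the best is 14 at A. Subgame-perfect outcome: (A, W) with payoffs (14, 12).
Now find the simultaneous Nash equilibrium.
Row's best replies: W→B; X→D; Y→A; Z→B.
Player 2's best replies: A→W; B→Z; C→X; D→W.
The unique mutual best reply is (B, Z), giving (10, 14).
Player 2 earns 12 sequentially versus 14 at the Nash outcome: worse off.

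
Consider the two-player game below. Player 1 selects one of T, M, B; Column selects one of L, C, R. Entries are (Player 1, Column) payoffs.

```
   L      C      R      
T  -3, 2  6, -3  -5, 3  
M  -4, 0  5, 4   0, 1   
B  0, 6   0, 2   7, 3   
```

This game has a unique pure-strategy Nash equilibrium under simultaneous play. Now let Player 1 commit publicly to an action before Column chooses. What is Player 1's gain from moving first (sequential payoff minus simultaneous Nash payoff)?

Backward induction with Player 1 moving first.
- T → Column plays R (best of 2, -3, 3); Player 1 gets -5.
- M → Column plays C (best of 0, 4, 1); Player 1 gets 5.
- B → Column plays L (best of 6, 2, 3); Player 1 gets 0.
Maximizing over -5, 5, 0, Player 1 chooses M. Subgame-perfect outcome: (M, C) with payoffs (5, 4).
Under simultaneous play:
Player 1's best replies: L→B; C→T; R→B.
Column's best replies: T→R; M→C; B→L.
The unique mutual best reply is (B, L), giving (0, 6).
Player 1's commitment gain: 5 − 0 = 5.

5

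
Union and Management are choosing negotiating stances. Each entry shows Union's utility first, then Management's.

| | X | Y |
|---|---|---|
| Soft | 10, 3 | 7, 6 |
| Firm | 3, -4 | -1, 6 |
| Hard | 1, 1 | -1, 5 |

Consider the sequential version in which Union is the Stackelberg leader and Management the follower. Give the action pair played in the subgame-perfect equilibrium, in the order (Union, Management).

Management best-responds to each possible Union move:
- Soft: BR = Y, leader payoff 7.
- Firm: BR = Y, leader payoff -1.
- Hard: BR = Y, leader payoff -1.
Among 7, -1, -1, the best is 7 at Soft. Subgame-perfect outcome: (Soft, Y) with payoffs (7, 6).

(Soft, Y)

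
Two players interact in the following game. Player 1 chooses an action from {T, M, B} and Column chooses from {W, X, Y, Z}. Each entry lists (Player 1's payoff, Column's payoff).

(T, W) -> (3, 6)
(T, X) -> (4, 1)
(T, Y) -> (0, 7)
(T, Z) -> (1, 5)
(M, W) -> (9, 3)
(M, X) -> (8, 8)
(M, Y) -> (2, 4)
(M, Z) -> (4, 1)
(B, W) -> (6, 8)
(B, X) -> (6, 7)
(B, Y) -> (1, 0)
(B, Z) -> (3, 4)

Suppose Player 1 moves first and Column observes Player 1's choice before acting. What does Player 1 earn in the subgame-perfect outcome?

Backward induction with Player 1 moving first.
- T: BR = Y, leader payoff 0.
- M: BR = X, leader payoff 8.
- B: BR = W, leader payoff 6.
Player 1's induced payoffs are 0, 8, 6, so Player 1 commits to M. Subgame-perfect outcome: (M, X) with payoffs (8, 8).

8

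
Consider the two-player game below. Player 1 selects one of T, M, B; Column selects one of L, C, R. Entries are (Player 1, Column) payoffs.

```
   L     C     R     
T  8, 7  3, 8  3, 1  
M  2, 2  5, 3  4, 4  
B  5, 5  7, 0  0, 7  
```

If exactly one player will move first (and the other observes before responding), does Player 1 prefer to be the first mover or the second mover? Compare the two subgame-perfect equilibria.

If Player 1 leads: Column's best replies are T→C, M→R, B→R; Player 1's induced payoffs 3, 4, 0; outcome (M, R), payoffs (4, 4).
If Column leads: Player 1's best replies are L→T, C→B, R→M; Column's induced payoffs 7, 0, 4; outcome (T, L), payoffs (8, 7).
Player 1 gets 4 moving first and 8 moving second, so Player 1 prefers to move second.

second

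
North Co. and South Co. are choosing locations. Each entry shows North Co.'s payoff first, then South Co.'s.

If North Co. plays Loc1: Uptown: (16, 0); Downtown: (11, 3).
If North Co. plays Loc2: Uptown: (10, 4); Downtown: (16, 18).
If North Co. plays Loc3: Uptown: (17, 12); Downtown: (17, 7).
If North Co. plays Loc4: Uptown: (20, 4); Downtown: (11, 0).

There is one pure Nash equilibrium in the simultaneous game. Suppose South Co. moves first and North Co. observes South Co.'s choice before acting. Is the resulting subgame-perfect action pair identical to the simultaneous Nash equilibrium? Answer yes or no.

North Co. best-responds to each possible South Co. move:
- Uptown: North Co. compares 16, 10, 17, 20 and picks Loc4; South Co. would get 4.
- Downtown: North Co. compares 11, 16, 17, 11 and picks Loc3; South Co. would get 7.
South Co.'s induced payoffs are 4, 7, so South Co. commits to Downtown. Subgame-perfect outcome: (Loc3, Downtown) with payoffs (17, 7).
For the simultaneous game, intersect best replies.
North Co.'s best replies: Uptown→Loc4; Downtown→Loc3.
South Co.'s best replies: Loc1→Downtown; Loc2→Downtown; Loc3→Uptown; Loc4→Uptown.
Only (Loc4, Uptown) has each player best-responding; Nash payoffs (20, 4).
Sequential outcome (Loc3, Downtown) differs from the Nash profile (Loc4, Uptown).

no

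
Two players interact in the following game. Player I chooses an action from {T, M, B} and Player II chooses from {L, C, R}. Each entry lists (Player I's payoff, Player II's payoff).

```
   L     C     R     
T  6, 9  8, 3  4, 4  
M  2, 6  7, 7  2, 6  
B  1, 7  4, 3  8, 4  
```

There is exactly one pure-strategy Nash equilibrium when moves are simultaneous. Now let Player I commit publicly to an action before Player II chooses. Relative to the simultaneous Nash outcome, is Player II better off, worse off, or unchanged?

Work backward from Player II's decision.
- T: Player II compares 9, 3, 4 and picks L; Player I would get 6.
- M: Player II compares 6, 7, 6 and picks C; Player I would get 7.
- B: Player II compares 7, 3, 4 and picks L; Player I would get 1.
Maximizing over 6, 7, 1, Player I chooses M. Subgame-perfect outcome: (M, C) with payoffs (7, 7).
Under simultaneous play:
Player I's best replies: L→T; C→T; R→B.
Player II's best replies: T→L; M→C; B→L.
Only (T, L) has each player best-responding; Nash payoffs (6, 9).
Player II earns 7 sequentially versus 9 at the Nash outcome: worse off.

worse off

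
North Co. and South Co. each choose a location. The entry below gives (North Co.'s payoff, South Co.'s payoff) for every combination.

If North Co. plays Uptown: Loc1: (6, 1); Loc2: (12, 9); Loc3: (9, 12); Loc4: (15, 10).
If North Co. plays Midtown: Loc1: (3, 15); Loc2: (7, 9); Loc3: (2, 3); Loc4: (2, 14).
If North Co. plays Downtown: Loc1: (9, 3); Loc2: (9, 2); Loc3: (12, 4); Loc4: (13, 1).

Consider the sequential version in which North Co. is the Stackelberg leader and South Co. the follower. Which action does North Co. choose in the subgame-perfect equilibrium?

Backward induction with North Co. moving first.
- Uptown → South Co. plays Loc3 (best of 1, 9, 12, 10); North Co. gets 9.
- Midtown → South Co. plays Loc1 (best of 15, 9, 3, 14); North Co. gets 3.
- Downtown → South Co. plays Loc3 (best of 3, 2, 4, 1); North Co. gets 12.
Among 9, 3, 12, the best is 12 at Downtown. Subgame-perfect outcome: (Downtown, Loc3) with payoffs (12, 4).

Downtown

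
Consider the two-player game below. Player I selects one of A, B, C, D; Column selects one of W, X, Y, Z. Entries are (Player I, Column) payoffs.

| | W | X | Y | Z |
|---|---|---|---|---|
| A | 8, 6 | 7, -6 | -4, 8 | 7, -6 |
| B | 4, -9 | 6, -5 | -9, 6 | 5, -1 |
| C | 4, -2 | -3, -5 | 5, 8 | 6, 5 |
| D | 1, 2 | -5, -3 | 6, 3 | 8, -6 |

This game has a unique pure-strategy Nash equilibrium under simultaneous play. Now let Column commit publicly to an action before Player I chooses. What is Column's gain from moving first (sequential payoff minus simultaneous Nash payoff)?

3

Solve by backward induction (Column leads).
- W: Player I compares 8, 4, 4, 1 and picks A; Column would get 6.
- X: Player I compares 7, 6, -3, -5 and picks A; Column would get -6.
- Y: Player I compares -4, -9, 5, 6 and picks D; Column would get 3.
- Z: Player I compares 7, 5, 6, 8 and picks D; Column would get -6.
Column's induced payoffs are 6, -6, 3, -6, so Column commits to W. Subgame-perfect outcome: (A, W) with payoffs (8, 6).
For the simultaneous game, intersect best replies.
Player I's best replies: W→A; X→A; Y→D; Z→D.
Column's best replies: A→Y; B→Y; C→Y; D→Y.
The unique mutual best reply is (D, Y), giving (6, 3).
Column's commitment gain: 6 − 3 = 3.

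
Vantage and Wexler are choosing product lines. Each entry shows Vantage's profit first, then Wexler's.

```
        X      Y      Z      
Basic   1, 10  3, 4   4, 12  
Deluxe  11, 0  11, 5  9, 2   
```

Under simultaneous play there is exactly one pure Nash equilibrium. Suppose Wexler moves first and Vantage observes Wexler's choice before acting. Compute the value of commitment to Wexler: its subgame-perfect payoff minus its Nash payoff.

Solve by backward induction (Wexler leads).
- X: BR = Deluxe, leader payoff 0.
- Y: BR = Deluxe, leader payoff 5.
- Z: BR = Deluxe, leader payoff 2.
Wexler's induced payoffs are 0, 5, 2, so Wexler commits to Y. Subgame-perfect outcome: (Deluxe, Y) with payoffs (11, 5).
Now find the simultaneous Nash equilibrium.
Vantage's best replies: X→Deluxe; Y→Deluxe; Z→Deluxe.
Wexler's best replies: Basic→Z; Deluxe→Y.
The unique mutual best reply is (Deluxe, Y), giving (11, 5).
Wexler's commitment gain: 5 − 5 = 0.

0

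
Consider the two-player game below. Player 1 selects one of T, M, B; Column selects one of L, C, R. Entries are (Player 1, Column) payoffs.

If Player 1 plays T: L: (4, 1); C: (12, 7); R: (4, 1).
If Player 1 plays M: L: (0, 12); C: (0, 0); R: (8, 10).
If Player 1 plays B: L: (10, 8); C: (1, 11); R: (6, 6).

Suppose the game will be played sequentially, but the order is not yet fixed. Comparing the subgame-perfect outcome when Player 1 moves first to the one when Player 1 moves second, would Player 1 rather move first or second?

If Player 1 leads: Column's best replies are T→C, M→L, B→C; Player 1's induced payoffs 12, 0, 1; outcome (T, C), payoffs (12, 7).
If Column leads: Player 1's best replies are L→B, C→T, R→M; Column's induced payoffs 8, 7, 10; outcome (M, R), payoffs (8, 10).
Player 1 gets 12 moving first and 8 moving second, so Player 1 prefers to move first.

first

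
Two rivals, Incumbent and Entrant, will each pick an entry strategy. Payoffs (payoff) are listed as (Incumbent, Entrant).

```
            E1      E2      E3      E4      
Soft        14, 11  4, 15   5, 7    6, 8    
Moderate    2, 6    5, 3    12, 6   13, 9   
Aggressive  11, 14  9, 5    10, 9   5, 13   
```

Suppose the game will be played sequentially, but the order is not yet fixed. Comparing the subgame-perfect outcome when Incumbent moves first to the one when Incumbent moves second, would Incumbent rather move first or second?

second

If Incumbent leads: Entrant's best replies are Soft→E2, Moderate→E4, Aggressive→E1; Incumbent's induced payoffs 4, 13, 11; outcome (Moderate, E4), payoffs (13, 9).
If Entrant leads: Incumbent's best replies are E1→Soft, E2→Aggressive, E3→Moderate, E4→Moderate; Entrant's induced payoffs 11, 5, 6, 9; outcome (Soft, E1), payoffs (14, 11).
Incumbent gets 13 moving first and 14 moving second, so Incumbent prefers to move second.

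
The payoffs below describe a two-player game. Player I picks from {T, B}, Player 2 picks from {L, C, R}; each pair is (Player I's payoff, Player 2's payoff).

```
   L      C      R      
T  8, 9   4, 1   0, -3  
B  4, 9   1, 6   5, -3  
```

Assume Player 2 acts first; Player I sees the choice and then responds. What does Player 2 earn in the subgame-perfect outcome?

Player I best-responds to each possible Player 2 move:
- L: Player I compares 8, 4 and picks T; Player 2 would get 9.
- C: Player I compares 4, 1 and picks T; Player 2 would get 1.
- R: Player I compares 0, 5 and picks B; Player 2 would get -3.
Among 9, 1, -3, the best is 9 at L. Subgame-perfect outcome: (T, L) with payoffs (8, 9).

9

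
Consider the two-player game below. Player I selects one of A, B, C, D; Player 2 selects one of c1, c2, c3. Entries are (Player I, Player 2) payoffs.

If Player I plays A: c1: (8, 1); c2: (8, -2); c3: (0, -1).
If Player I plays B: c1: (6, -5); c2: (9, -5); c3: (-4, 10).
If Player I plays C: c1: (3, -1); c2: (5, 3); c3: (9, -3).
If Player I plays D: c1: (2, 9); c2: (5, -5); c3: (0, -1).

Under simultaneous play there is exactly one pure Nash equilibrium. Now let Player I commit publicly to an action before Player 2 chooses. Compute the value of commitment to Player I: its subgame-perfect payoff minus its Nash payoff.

0

Player 2 best-responds to each possible Player I move:
- A → Player 2 plays c1 (best of 1, -2, -1); Player I gets 8.
- B → Player 2 plays c3 (best of -5, -5, 10); Player I gets -4.
- C → Player 2 plays c2 (best of -1, 3, -3); Player I gets 5.
- D → Player 2 plays c1 (best of 9, -5, -1); Player I gets 2.
Maximizing over 8, -4, 5, 2, Player I chooses A. Subgame-perfect outcome: (A, c1) with payoffs (8, 1).
For the simultaneous game, intersect best replies.
Player I's best replies: c1→A; c2→B; c3→C.
Player 2's best replies: A→c1; B→c3; C→c2; D→c1.
Only (A, c1) has each player best-responding; Nash payoffs (8, 1).
Player I's commitment gain: 8 − 8 = 0.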